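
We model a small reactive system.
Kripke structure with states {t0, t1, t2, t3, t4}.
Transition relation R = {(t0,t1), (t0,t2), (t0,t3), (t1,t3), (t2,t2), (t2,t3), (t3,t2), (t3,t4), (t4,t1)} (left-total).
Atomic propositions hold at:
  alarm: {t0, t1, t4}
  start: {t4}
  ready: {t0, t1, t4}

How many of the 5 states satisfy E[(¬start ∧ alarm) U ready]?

3

Sat(¬start) = {t0, t1, t2, t3}
Sat(¬start ∧ alarm) = {t0, t1}
E[(¬start ∧ alarm) U ready]: least fixpoint, start Z0 = Sat(ready) = {t0, t1, t4}, add states in Sat(¬start ∧ alarm) with some successor in Z. Already a fixed point.
Sat(E[(¬start ∧ alarm) U ready]) = {t0, t1, t4}
|Sat(E[(¬start ∧ alarm) U ready])| = |{t0, t1, t4}| = 3.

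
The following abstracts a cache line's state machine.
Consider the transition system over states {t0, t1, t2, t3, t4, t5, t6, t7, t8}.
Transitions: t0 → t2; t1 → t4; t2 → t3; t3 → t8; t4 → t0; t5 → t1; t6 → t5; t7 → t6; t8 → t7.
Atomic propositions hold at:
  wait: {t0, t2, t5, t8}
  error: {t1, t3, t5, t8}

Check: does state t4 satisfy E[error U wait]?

No

E[error U wait]: least fixpoint, start Z0 = Sat(wait) = {t0, t2, t5, t8}, add states in Sat(error) with some successor in Z. Z1 = {t0, t2, t3, t5, t8}; fixed.
Sat(E[error U wait]) = {t0, t2, t3, t5, t8}
t4 ∉ Sat(E[error U wait]) = {t0, t2, t3, t5, t8}, so the formula does not hold at t4.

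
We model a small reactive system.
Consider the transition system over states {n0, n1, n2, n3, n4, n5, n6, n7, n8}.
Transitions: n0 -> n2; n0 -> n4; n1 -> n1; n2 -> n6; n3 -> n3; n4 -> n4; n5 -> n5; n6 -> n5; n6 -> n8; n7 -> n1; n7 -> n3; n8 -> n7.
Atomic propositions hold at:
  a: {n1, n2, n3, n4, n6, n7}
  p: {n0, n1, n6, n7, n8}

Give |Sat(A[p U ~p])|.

5

Sat(~p) = {n2, n3, n4, n5}
A[p U ~p]: least fixpoint, start Z0 = Sat(~p) = {n2, n3, n4, n5}, add states in Sat(p) with every successor in Z. Z1 = {n0, n2, n3, n4, n5}; fixed.
Sat(A[p U ~p]) = {n0, n2, n3, n4, n5}
|Sat(A[p U ~p])| = |{n0, n2, n3, n4, n5}| = 5.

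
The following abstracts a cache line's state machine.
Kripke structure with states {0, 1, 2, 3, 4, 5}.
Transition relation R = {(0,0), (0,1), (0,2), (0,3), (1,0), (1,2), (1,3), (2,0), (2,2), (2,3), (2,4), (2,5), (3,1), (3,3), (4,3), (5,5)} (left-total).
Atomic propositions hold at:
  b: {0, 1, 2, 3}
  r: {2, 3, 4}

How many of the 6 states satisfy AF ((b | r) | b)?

5

Sat(b | r) = {0, 1, 2, 3, 4}
Sat((b | r) | b) = {0, 1, 2, 3, 4}
AF ((b | r) | b): least fixpoint, start Z0 = {0, 1, 2, 3, 4}, add states with every successor in Z. Already a fixed point.
Sat(AF ((b | r) | b)) = {0, 1, 2, 3, 4}
|Sat(AF ((b | r) | b))| = |{0, 1, 2, 3, 4}| = 5.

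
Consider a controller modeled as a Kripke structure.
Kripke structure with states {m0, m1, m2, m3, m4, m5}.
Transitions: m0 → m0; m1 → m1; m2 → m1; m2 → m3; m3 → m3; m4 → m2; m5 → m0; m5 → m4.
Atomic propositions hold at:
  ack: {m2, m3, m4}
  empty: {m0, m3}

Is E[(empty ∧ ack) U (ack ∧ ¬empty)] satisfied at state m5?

No

Sat(empty ∧ ack) = {m3}
Sat(¬empty) = {m1, m2, m4, m5}
Sat(ack ∧ ¬empty) = {m2, m4}
E[(empty ∧ ack) U (ack ∧ ¬empty)]: least fixpoint, start Z0 = Sat((ack ∧ ¬empty)) = {m2, m4}, add states in Sat(empty ∧ ack) with some successor in Z. Already a fixed point.
Sat(E[(empty ∧ ack) U (ack ∧ ¬empty)]) = {m2, m4}
m5 ∉ Sat(E[(empty ∧ ack) U (ack ∧ ¬empty)]) = {m2, m4}, so the formula does not hold at m5.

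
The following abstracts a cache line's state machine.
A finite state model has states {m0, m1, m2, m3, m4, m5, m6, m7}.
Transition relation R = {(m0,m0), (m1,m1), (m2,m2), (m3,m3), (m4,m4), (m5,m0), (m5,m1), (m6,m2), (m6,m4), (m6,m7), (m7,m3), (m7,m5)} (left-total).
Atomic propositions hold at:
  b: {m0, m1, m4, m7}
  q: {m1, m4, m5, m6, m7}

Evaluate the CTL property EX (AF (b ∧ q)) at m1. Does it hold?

Yes

Sat(b ∧ q) = {m1, m4, m7}
AF (b ∧ q): least fixpoint, start Z0 = {m1, m4, m7}, add states with every successor in Z. Already a fixed point.
Sat(AF (b ∧ q)) = {m1, m4, m7}
Sat(EX (AF (b ∧ q))) = {s : some successor in {m1, m4, m7}} = {m1, m4, m5, m6}
m1 ∈ Sat(EX (AF (b ∧ q))) = {m1, m4, m5, m6}, so the formula holds at m1.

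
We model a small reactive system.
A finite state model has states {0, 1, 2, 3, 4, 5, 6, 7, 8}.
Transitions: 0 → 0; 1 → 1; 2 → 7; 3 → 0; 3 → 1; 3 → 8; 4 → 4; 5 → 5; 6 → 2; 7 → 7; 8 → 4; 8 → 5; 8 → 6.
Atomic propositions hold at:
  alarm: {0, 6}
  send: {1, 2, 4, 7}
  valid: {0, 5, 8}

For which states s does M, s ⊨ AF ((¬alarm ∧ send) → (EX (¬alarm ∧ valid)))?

{0, 3, 5, 6, 8}

Sat(¬alarm) = {1, 2, 3, 4, 5, 7, 8}
Sat(¬alarm ∧ send) = {1, 2, 4, 7}
Sat(¬alarm ∧ valid) = {5, 8}
Sat(EX (¬alarm ∧ valid)) = {s : some successor in {5, 8}} = {3, 5, 8}
Sat((¬alarm ∧ send) → (EX (¬alarm ∧ valid))) = {0, 3, 5, 6, 8}
AF ((¬alarm ∧ send) → (EX (¬alarm ∧ valid))): least fixpoint, start Z0 = {0, 3, 5, 6, 8}, add states with every successor in Z. Already a fixed point.
Sat(AF ((¬alarm ∧ send) → (EX (¬alarm ∧ valid)))) = {0, 3, 5, 6, 8}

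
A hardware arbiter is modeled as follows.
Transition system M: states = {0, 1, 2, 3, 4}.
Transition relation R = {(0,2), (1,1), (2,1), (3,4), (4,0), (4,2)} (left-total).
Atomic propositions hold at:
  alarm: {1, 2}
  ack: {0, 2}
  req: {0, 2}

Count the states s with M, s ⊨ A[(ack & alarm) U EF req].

4

Sat(ack & alarm) = {2}
EF req: least fixpoint, start Z0 = {0, 2}, add states with some successor in Z. Z1 = {0, 2, 4}; Z2 = {0, 2, 3, 4}; fixed.
Sat(EF req) = {0, 2, 3, 4}
A[(ack & alarm) U EF req]: least fixpoint, start Z0 = Sat(EF req) = {0, 2, 3, 4}, add states in Sat(ack & alarm) with every successor in Z. Already a fixed point.
Sat(A[(ack & alarm) U EF req]) = {0, 2, 3, 4}
|Sat(A[(ack & alarm) U EF req])| = |{0, 2, 3, 4}| = 4.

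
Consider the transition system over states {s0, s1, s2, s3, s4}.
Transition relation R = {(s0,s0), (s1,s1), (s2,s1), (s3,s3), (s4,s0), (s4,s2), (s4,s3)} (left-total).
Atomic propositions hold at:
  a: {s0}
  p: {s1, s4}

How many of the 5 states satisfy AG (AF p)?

2

AF p: least fixpoint, start Z0 = {s1, s4}, add states with every successor in Z. Z1 = {s1, s2, s4}; fixed.
Sat(AF p) = {s1, s2, s4}
AG (AF p): greatest fixpoint, start Z0 = {s1, s2, s4}, keep only states in Sat with every successor in Z. Z1 = {s1, s2}; fixed.
Sat(AG (AF p)) = {s1, s2}
|Sat(AG (AF p))| = |{s1, s2}| = 2.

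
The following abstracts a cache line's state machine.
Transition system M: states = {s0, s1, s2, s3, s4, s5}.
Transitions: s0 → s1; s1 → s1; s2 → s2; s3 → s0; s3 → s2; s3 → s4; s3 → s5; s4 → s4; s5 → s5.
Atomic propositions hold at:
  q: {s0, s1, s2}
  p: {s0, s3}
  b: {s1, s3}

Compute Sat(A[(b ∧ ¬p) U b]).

Sat(¬p) = {s1, s2, s4, s5}
Sat(b ∧ ¬p) = {s1}
A[(b ∧ ¬p) U b]: least fixpoint, start Z0 = Sat(b) = {s1, s3}, add states in Sat(b ∧ ¬p) with every successor in Z. Already a fixed point.
Sat(A[(b ∧ ¬p) U b]) = {s1, s3}

{s1, s3}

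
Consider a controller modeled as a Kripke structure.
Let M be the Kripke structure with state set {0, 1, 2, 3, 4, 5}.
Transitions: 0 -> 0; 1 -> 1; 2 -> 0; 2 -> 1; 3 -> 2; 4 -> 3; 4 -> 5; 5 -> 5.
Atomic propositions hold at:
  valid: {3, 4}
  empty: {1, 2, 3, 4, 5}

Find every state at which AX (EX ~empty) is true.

{0, 3}

Sat(~empty) = {0}
Sat(EX ~empty) = {s : some successor in {0}} = {0, 2}
Sat(AX (EX ~empty)) = {s : every successor in {0, 2}} = {0, 3}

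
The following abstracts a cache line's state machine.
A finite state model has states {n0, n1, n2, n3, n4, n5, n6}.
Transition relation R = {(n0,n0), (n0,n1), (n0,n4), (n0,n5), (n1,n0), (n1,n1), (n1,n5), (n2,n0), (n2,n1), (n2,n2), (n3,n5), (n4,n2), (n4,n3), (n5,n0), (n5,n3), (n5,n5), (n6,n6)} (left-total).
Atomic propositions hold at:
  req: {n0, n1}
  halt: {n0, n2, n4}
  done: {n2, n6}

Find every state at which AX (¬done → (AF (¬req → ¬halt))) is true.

Sat(¬done) = {n0, n1, n3, n4, n5}
Sat(¬req) = {n2, n3, n4, n5, n6}
Sat(¬halt) = {n1, n3, n5, n6}
Sat(¬req → ¬halt) = {n0, n1, n3, n5, n6}
AF (¬req → ¬halt): least fixpoint, start Z0 = {n0, n1, n3, n5, n6}, add states with every successor in Z. Already a fixed point.
Sat(AF (¬req → ¬halt)) = {n0, n1, n3, n5, n6}
Sat(¬done → (AF (¬req → ¬halt))) = {n0, n1, n2, n3, n5, n6}
Sat(AX (¬done → (AF (¬req → ¬halt)))) = {s : every successor in {n0, n1, n2, n3, n5, n6}} = {n1, n2, n3, n4, n5, n6}

{n1, n2, n3, n4, n5, n6}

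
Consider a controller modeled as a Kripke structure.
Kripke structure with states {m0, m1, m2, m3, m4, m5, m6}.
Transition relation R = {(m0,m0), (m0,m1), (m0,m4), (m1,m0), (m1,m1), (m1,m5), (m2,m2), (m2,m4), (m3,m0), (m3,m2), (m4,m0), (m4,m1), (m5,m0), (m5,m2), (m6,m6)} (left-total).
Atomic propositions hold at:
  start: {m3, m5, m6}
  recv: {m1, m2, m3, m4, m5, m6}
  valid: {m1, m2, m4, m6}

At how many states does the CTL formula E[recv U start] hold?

6

E[recv U start]: least fixpoint, start Z0 = Sat(start) = {m3, m5, m6}, add states in Sat(recv) with some successor in Z. Z1 = {m1, m3, m5, m6}; Z2 = {m1, m3, m4, m5, m6}; Z3 = {m1, m2, m3, m4, m5, m6}; fixed.
Sat(E[recv U start]) = {m1, m2, m3, m4, m5, m6}
|Sat(E[recv U start])| = |{m1, m2, m3, m4, m5, m6}| = 6.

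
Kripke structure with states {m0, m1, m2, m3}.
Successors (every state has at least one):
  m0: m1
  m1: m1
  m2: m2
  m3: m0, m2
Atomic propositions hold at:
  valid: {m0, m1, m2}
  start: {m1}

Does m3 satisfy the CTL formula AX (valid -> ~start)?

Yes

Sat(~start) = {m0, m2, m3}
Sat(valid -> ~start) = {m0, m2, m3}
Sat(AX (valid -> ~start)) = {s : every successor in {m0, m2, m3}} = {m2, m3}
m3 ∈ Sat(AX (valid -> ~start)) = {m2, m3}, so the formula holds at m3.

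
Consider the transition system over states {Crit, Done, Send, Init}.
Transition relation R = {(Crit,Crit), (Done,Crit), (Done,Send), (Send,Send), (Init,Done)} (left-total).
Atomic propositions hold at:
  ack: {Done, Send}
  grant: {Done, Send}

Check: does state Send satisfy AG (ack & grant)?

Yes

Sat(ack & grant) = {Done, Send}
AG (ack & grant): greatest fixpoint, start Z0 = {Done, Send}, keep only states in Sat with every successor in Z. Z1 = {Send}; fixed.
Sat(AG (ack & grant)) = {Send}
Send ∈ Sat(AG (ack & grant)) = {Send}, so the formula holds at Send.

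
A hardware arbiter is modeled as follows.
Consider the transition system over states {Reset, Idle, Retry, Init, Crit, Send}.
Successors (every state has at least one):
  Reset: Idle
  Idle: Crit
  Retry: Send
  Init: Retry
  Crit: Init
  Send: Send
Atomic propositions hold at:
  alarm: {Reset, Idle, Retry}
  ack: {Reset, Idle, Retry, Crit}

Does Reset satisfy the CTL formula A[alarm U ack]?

Yes

A[alarm U ack]: least fixpoint, start Z0 = Sat(ack) = {Reset, Idle, Retry, Crit}, add states in Sat(alarm) with every successor in Z. Already a fixed point.
Sat(A[alarm U ack]) = {Reset, Idle, Retry, Crit}
Reset ∈ Sat(A[alarm U ack]) = {Reset, Idle, Retry, Crit}, so the formula holds at Reset.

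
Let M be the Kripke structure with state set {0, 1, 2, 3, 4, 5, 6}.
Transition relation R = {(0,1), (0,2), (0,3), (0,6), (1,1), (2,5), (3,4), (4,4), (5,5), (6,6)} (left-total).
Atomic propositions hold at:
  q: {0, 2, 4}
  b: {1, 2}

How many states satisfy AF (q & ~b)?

3

Sat(~b) = {0, 3, 4, 5, 6}
Sat(q & ~b) = {0, 4}
AF (q & ~b): least fixpoint, start Z0 = {0, 4}, add states with every successor in Z. Z1 = {0, 3, 4}; fixed.
Sat(AF (q & ~b)) = {0, 3, 4}
|Sat(AF (q & ~b))| = |{0, 3, 4}| = 3.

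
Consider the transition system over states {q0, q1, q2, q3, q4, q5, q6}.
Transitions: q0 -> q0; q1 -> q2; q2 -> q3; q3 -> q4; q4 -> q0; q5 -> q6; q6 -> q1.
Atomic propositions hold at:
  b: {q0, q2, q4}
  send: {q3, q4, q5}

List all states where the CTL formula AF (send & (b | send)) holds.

{q1, q2, q3, q4, q5, q6}

Sat(b | send) = {q0, q2, q3, q4, q5}
Sat(send & (b | send)) = {q3, q4, q5}
AF (send & (b | send)): least fixpoint, start Z0 = {q3, q4, q5}, add states with every successor in Z. Z1 = {q2, q3, q4, q5}; Z2 = {q1, q2, q3, q4, q5}; Z3 = {q1, q2, q3, q4, q5, q6}; fixed.
Sat(AF (send & (b | send))) = {q1, q2, q3, q4, q5, q6}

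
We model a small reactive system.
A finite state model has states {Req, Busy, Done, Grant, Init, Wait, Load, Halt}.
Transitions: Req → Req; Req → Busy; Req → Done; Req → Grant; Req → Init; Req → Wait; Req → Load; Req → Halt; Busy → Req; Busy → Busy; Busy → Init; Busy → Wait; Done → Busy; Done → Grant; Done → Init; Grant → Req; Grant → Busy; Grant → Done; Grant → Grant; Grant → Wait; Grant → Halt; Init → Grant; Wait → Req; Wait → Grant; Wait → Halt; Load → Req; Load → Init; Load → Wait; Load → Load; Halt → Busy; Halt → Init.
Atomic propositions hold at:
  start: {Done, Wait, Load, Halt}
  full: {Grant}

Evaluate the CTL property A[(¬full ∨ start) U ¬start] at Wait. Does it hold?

Sat(¬full) = {Req, Busy, Done, Init, Wait, Load, Halt}
Sat(¬full ∨ start) = {Req, Busy, Done, Init, Wait, Load, Halt}
Sat(¬start) = {Req, Busy, Grant, Init}
A[(¬full ∨ start) U ¬start]: least fixpoint, start Z0 = Sat(¬start) = {Req, Busy, Grant, Init}, add states in Sat(¬full ∨ start) with every successor in Z. Z1 = {Req, Busy, Done, Grant, Init, Halt}; Z2 = {Req, Busy, Done, Grant, Init, Wait, Halt}; fixed.
Sat(A[(¬full ∨ start) U ¬start]) = {Req, Busy, Done, Grant, Init, Wait, Halt}
Wait ∈ Sat(A[(¬full ∨ start) U ¬start]) = {Req, Busy, Done, Grant, Init, Wait, Halt}, so the formula holds at Wait.

Yes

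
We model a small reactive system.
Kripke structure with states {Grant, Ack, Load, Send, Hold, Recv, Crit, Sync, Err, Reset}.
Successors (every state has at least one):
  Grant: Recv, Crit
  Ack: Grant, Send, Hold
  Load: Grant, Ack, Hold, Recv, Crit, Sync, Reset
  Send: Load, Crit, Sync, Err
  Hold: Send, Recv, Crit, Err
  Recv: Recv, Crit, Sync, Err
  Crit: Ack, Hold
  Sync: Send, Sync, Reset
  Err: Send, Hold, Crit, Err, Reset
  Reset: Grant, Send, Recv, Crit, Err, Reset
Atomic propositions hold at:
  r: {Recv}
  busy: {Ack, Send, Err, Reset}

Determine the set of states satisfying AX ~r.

{Ack, Send, Crit, Sync, Err}

Sat(~r) = {Grant, Ack, Load, Send, Hold, Crit, Sync, Err, Reset}
Sat(AX ~r) = {s : every successor in {Grant, Ack, Load, Send, Hold, Crit, Sync, Err, Reset}} = {Ack, Send, Crit, Sync, Err}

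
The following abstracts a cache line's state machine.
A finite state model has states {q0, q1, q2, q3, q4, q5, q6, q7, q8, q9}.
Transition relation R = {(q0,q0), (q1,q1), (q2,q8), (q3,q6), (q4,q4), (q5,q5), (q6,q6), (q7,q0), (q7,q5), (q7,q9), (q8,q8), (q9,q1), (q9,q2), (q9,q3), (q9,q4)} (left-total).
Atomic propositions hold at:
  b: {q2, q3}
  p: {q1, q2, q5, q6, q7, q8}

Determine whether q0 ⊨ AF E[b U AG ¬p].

Sat(¬p) = {q0, q3, q4, q9}
AG ¬p: greatest fixpoint, start Z0 = {q0, q3, q4, q9}, keep only states in Sat with every successor in Z. Z1 = {q0, q4}; fixed.
Sat(AG ¬p) = {q0, q4}
E[b U AG ¬p]: least fixpoint, start Z0 = Sat(AG ¬p) = {q0, q4}, add states in Sat(b) with some successor in Z. Already a fixed point.
Sat(E[b U AG ¬p]) = {q0, q4}
AF E[b U AG ¬p]: least fixpoint, start Z0 = {q0, q4}, add states with every successor in Z. Already a fixed point.
Sat(AF E[b U AG ¬p]) = {q0, q4}
q0 ∈ Sat(AF E[b U AG ¬p]) = {q0, q4}, so the formula holds at q0.

Yes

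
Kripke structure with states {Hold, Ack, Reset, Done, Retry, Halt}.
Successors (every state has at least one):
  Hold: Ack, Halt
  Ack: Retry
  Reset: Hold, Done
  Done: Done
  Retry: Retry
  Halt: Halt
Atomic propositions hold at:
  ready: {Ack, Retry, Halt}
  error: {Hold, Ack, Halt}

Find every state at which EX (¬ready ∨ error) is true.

Sat(¬ready) = {Hold, Reset, Done}
Sat(¬ready ∨ error) = {Hold, Ack, Reset, Done, Halt}
Sat(EX (¬ready ∨ error)) = {s : some successor in {Hold, Ack, Reset, Done, Halt}} = {Hold, Reset, Done, Halt}

{Hold, Reset, Done, Halt}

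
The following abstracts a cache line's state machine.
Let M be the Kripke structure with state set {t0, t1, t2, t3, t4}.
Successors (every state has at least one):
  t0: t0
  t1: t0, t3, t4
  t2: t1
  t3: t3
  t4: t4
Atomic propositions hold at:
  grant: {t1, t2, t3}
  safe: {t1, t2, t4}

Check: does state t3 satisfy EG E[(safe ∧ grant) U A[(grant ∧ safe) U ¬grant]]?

No

Sat(safe ∧ grant) = {t1, t2}
Sat(grant ∧ safe) = {t1, t2}
Sat(¬grant) = {t0, t4}
A[(grant ∧ safe) U ¬grant]: least fixpoint, start Z0 = Sat(¬grant) = {t0, t4}, add states in Sat(grant ∧ safe) with every successor in Z. Already a fixed point.
Sat(A[(grant ∧ safe) U ¬grant]) = {t0, t4}
E[(safe ∧ grant) U A[(grant ∧ safe) U ¬grant]]: least fixpoint, start Z0 = Sat(A[(grant ∧ safe) U ¬grant]) = {t0, t4}, add states in Sat(safe ∧ grant) with some successor in Z. Z1 = {t0, t1, t4}; Z2 = {t0, t1, t2, t4}; fixed.
Sat(E[(safe ∧ grant) U A[(grant ∧ safe) U ¬grant]]) = {t0, t1, t2, t4}
EG E[(safe ∧ grant) U A[(grant ∧ safe) U ¬grant]]: greatest fixpoint, start Z0 = {t0, t1, t2, t4}, keep only states in Sat with some successor in Z. Already a fixed point.
Sat(EG E[(safe ∧ grant) U A[(grant ∧ safe) U ¬grant]]) = {t0, t1, t2, t4}
t3 ∉ Sat(EG E[(safe ∧ grant) U A[(grant ∧ safe) U ¬grant]]) = {t0, t1, t2, t4}, so the formula does not hold at t3.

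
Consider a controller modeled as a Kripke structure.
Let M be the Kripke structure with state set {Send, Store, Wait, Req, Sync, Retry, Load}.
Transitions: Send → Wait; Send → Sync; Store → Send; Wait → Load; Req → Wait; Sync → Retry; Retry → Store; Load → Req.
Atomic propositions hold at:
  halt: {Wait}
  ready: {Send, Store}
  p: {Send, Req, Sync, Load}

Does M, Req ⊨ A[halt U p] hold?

A[halt U p]: least fixpoint, start Z0 = Sat(p) = {Send, Req, Sync, Load}, add states in Sat(halt) with every successor in Z. Z1 = {Send, Wait, Req, Sync, Load}; fixed.
Sat(A[halt U p]) = {Send, Wait, Req, Sync, Load}
Req ∈ Sat(A[halt U p]) = {Send, Wait, Req, Sync, Load}, so the formula holds at Req.

Yes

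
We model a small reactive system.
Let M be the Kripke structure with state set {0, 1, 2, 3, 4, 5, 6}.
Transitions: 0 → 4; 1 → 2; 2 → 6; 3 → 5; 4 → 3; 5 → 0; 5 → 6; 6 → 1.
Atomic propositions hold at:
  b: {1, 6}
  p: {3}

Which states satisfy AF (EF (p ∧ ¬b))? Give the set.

{0, 3, 4, 5}

Sat(¬b) = {0, 2, 3, 4, 5}
Sat(p ∧ ¬b) = {3}
EF (p ∧ ¬b): least fixpoint, start Z0 = {3}, add states with some successor in Z. Z1 = {3, 4}; Z2 = {0, 3, 4}; Z3 = {0, 3, 4, 5}; fixed.
Sat(EF (p ∧ ¬b)) = {0, 3, 4, 5}
AF (EF (p ∧ ¬b)): least fixpoint, start Z0 = {0, 3, 4, 5}, add states with every successor in Z. Already a fixed point.
Sat(AF (EF (p ∧ ¬b))) = {0, 3, 4, 5}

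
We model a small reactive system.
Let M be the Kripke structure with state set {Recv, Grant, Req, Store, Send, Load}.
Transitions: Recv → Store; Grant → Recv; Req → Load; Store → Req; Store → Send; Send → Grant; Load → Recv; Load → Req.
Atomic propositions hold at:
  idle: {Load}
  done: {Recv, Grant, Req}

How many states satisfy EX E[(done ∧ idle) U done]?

Sat(done ∧ idle) = ∅
E[(done ∧ idle) U done]: least fixpoint, start Z0 = Sat(done) = {Recv, Grant, Req}, add states in Sat(done ∧ idle) with some successor in Z. Already a fixed point.
Sat(E[(done ∧ idle) U done]) = {Recv, Grant, Req}
Sat(EX E[(done ∧ idle) U done]) = {s : some successor in {Recv, Grant, Req}} = {Grant, Store, Send, Load}
|Sat(EX E[(done ∧ idle) U done])| = |{Grant, Store, Send, Load}| = 4.

4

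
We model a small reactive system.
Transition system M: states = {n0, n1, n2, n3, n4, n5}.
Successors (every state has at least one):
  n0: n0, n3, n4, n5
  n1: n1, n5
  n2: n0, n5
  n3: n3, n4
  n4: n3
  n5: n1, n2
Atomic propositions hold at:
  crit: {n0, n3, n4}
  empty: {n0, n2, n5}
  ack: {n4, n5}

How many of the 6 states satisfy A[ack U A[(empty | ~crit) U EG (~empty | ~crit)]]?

Sat(~crit) = {n1, n2, n5}
Sat(empty | ~crit) = {n0, n1, n2, n5}
Sat(~empty) = {n1, n3, n4}
Sat(~empty | ~crit) = {n1, n2, n3, n4, n5}
EG (~empty | ~crit): greatest fixpoint, start Z0 = {n1, n2, n3, n4, n5}, keep only states in Sat with some successor in Z. Already a fixed point.
Sat(EG (~empty | ~crit)) = {n1, n2, n3, n4, n5}
A[(empty | ~crit) U EG (~empty | ~crit)]: least fixpoint, start Z0 = Sat(EG (~empty | ~crit)) = {n1, n2, n3, n4, n5}, add states in Sat(empty | ~crit) with every successor in Z. Already a fixed point.
Sat(A[(empty | ~crit) U EG (~empty | ~crit)]) = {n1, n2, n3, n4, n5}
A[ack U A[(empty | ~crit) U EG (~empty | ~crit)]]: least fixpoint, start Z0 = Sat(A[(empty | ~crit) U EG (~empty | ~crit)]) = {n1, n2, n3, n4, n5}, add states in Sat(ack) with every successor in Z. Already a fixed point.
Sat(A[ack U A[(empty | ~crit) U EG (~empty | ~crit)]]) = {n1, n2, n3, n4, n5}
|Sat(A[ack U A[(empty | ~crit) U EG (~empty | ~crit)]])| = |{n1, n2, n3, n4, n5}| = 5.

5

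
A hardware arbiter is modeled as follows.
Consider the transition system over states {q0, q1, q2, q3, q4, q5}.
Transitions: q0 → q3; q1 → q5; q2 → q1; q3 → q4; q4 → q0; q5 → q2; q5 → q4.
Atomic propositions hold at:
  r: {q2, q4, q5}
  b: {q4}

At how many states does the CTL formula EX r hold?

3

Sat(EX r) = {s : some successor in {q2, q4, q5}} = {q1, q3, q5}
|Sat(EX r)| = |{q1, q3, q5}| = 3.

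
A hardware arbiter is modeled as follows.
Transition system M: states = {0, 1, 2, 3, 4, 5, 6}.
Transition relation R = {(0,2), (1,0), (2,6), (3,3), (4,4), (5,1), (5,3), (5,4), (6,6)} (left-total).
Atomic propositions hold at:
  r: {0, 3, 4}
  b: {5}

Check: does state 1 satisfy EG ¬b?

Sat(¬b) = {0, 1, 2, 3, 4, 6}
EG ¬b: greatest fixpoint, start Z0 = {0, 1, 2, 3, 4, 6}, keep only states in Sat with some successor in Z. Already a fixed point.
Sat(EG ¬b) = {0, 1, 2, 3, 4, 6}
1 ∈ Sat(EG ¬b) = {0, 1, 2, 3, 4, 6}, so the formula holds at 1.

Yes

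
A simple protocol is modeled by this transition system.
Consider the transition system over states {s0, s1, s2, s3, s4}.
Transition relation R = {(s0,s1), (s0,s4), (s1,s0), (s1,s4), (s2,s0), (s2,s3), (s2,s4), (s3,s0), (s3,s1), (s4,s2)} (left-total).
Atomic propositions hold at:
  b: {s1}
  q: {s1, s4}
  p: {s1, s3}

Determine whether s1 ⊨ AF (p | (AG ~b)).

Yes

Sat(~b) = {s0, s2, s3, s4}
AG ~b: greatest fixpoint, start Z0 = {s0, s2, s3, s4}, keep only states in Sat with every successor in Z. Z1 = {s2, s4}; Z2 = {s4}; Z3 = ∅; fixed.
Sat(AG ~b) = ∅
Sat(p | (AG ~b)) = {s1, s3}
AF (p | (AG ~b)): least fixpoint, start Z0 = {s1, s3}, add states with every successor in Z. Already a fixed point.
Sat(AF (p | (AG ~b))) = {s1, s3}
s1 ∈ Sat(AF (p | (AG ~b))) = {s1, s3}, so the formula holds at s1.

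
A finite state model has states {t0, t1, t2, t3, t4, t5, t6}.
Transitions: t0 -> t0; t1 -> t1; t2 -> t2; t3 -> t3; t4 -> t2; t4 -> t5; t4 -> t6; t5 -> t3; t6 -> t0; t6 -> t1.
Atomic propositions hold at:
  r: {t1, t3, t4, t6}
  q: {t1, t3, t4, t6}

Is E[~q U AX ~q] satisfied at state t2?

Yes

Sat(~q) = {t0, t2, t5}
Sat(AX ~q) = {s : every successor in {t0, t2, t5}} = {t0, t2}
E[~q U AX ~q]: least fixpoint, start Z0 = Sat(AX ~q) = {t0, t2}, add states in Sat(~q) with some successor in Z. Already a fixed point.
Sat(E[~q U AX ~q]) = {t0, t2}
t2 ∈ Sat(E[~q U AX ~q]) = {t0, t2}, so the formula holds at t2.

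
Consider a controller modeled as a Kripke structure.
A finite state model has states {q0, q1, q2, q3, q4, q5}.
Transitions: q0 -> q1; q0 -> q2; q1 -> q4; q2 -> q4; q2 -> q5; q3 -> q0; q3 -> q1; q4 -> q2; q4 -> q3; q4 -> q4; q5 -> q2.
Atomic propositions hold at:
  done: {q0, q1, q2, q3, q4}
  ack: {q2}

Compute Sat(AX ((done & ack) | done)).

Sat(done & ack) = {q2}
Sat((done & ack) | done) = {q0, q1, q2, q3, q4}
Sat(AX ((done & ack) | done)) = {s : every successor in {q0, q1, q2, q3, q4}} = {q0, q1, q3, q4, q5}

{q0, q1, q3, q4, q5}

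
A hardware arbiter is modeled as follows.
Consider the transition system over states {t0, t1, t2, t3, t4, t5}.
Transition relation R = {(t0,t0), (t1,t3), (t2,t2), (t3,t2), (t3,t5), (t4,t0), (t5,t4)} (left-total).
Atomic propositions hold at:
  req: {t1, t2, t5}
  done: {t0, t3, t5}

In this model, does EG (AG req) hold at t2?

AG req: greatest fixpoint, start Z0 = {t1, t2, t5}, keep only states in Sat with every successor in Z. Z1 = {t2}; fixed.
Sat(AG req) = {t2}
EG (AG req): greatest fixpoint, start Z0 = {t2}, keep only states in Sat with some successor in Z. Already a fixed point.
Sat(EG (AG req)) = {t2}
t2 ∈ Sat(EG (AG req)) = {t2}, so the formula holds at t2.

Yes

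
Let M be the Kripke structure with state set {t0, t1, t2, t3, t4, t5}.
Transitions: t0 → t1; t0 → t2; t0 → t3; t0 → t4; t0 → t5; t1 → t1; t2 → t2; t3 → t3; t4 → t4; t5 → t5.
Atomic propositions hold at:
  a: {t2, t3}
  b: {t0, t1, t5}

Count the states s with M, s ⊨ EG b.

EG b: greatest fixpoint, start Z0 = {t0, t1, t5}, keep only states in Sat with some successor in Z. Already a fixed point.
Sat(EG b) = {t0, t1, t5}
|Sat(EG b)| = |{t0, t1, t5}| = 3.

3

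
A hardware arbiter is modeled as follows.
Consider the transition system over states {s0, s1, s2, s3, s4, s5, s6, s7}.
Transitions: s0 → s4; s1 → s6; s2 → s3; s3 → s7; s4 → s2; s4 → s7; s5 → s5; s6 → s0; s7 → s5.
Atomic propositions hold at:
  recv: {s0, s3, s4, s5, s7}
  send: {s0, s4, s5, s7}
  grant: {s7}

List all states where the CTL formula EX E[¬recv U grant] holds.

{s3, s4}

Sat(¬recv) = {s1, s2, s6}
E[¬recv U grant]: least fixpoint, start Z0 = Sat(grant) = {s7}, add states in Sat(¬recv) with some successor in Z. Already a fixed point.
Sat(E[¬recv U grant]) = {s7}
Sat(EX E[¬recv U grant]) = {s : some successor in {s7}} = {s3, s4}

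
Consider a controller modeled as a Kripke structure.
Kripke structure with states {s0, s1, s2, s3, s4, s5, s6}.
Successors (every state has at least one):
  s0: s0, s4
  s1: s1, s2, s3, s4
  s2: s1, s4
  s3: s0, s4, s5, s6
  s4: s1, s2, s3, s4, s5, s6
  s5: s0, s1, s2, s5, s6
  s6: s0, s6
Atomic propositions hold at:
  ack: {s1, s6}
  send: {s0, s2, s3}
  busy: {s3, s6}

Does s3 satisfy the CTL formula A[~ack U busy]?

Yes

Sat(~ack) = {s0, s2, s3, s4, s5}
A[~ack U busy]: least fixpoint, start Z0 = Sat(busy) = {s3, s6}, add states in Sat(~ack) with every successor in Z. Already a fixed point.
Sat(A[~ack U busy]) = {s3, s6}
s3 ∈ Sat(A[~ack U busy]) = {s3, s6}, so the formula holds at s3.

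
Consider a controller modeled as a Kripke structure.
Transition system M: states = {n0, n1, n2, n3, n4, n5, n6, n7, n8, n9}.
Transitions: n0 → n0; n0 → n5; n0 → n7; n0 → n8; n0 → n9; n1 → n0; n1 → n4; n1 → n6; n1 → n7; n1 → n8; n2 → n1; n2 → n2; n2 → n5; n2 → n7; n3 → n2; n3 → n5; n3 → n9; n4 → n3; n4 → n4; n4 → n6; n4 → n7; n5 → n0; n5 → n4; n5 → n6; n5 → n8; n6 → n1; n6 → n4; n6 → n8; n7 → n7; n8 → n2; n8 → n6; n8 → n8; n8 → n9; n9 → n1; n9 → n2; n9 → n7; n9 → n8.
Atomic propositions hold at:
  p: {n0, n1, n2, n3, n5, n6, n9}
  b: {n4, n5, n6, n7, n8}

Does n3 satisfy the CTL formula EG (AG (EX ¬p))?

No

Sat(¬p) = {n4, n7, n8}
Sat(EX ¬p) = {s : some successor in {n4, n7, n8}} = {n0, n1, n2, n4, n5, n6, n7, n8, n9}
AG (EX ¬p): greatest fixpoint, start Z0 = {n0, n1, n2, n4, n5, n6, n7, n8, n9}, keep only states in Sat with every successor in Z. Z1 = {n0, n1, n2, n5, n6, n7, n8, n9}; Z2 = {n0, n2, n7, n8, n9}; Z3 = {n7}; fixed.
Sat(AG (EX ¬p)) = {n7}
EG (AG (EX ¬p)): greatest fixpoint, start Z0 = {n7}, keep only states in Sat with some successor in Z. Already a fixed point.
Sat(EG (AG (EX ¬p))) = {n7}
n3 ∉ Sat(EG (AG (EX ¬p))) = {n7}, so the formula does not hold at n3.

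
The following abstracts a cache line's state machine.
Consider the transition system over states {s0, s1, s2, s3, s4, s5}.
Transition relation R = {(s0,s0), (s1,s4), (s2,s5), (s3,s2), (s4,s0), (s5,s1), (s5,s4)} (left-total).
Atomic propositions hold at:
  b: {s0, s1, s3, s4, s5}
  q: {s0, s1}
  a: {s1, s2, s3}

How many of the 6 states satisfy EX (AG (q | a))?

Sat(q | a) = {s0, s1, s2, s3}
AG (q | a): greatest fixpoint, start Z0 = {s0, s1, s2, s3}, keep only states in Sat with every successor in Z. Z1 = {s0, s3}; Z2 = {s0}; fixed.
Sat(AG (q | a)) = {s0}
Sat(EX (AG (q | a))) = {s : some successor in {s0}} = {s0, s4}
|Sat(EX (AG (q | a)))| = |{s0, s4}| = 2.

2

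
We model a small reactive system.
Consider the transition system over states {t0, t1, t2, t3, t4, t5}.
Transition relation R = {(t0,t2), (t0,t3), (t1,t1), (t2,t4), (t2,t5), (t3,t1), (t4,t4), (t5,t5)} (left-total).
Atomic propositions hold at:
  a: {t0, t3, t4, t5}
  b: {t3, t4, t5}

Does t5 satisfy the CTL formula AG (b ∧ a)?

Sat(b ∧ a) = {t3, t4, t5}
AG (b ∧ a): greatest fixpoint, start Z0 = {t3, t4, t5}, keep only states in Sat with every successor in Z. Z1 = {t4, t5}; fixed.
Sat(AG (b ∧ a)) = {t4, t5}
t5 ∈ Sat(AG (b ∧ a)) = {t4, t5}, so the formula holds at t5.

Yes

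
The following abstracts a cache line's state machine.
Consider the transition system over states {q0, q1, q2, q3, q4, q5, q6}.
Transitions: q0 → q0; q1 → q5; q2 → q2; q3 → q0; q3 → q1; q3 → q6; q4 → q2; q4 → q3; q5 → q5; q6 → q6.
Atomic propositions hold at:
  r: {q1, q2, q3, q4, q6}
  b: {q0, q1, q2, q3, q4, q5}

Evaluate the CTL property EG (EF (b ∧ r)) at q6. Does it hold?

No

Sat(b ∧ r) = {q1, q2, q3, q4}
EF (b ∧ r): least fixpoint, start Z0 = {q1, q2, q3, q4}, add states with some successor in Z. Already a fixed point.
Sat(EF (b ∧ r)) = {q1, q2, q3, q4}
EG (EF (b ∧ r)): greatest fixpoint, start Z0 = {q1, q2, q3, q4}, keep only states in Sat with some successor in Z. Z1 = {q2, q3, q4}; Z2 = {q2, q4}; fixed.
Sat(EG (EF (b ∧ r))) = {q2, q4}
q6 ∉ Sat(EG (EF (b ∧ r))) = {q2, q4}, so the formula does not hold at q6.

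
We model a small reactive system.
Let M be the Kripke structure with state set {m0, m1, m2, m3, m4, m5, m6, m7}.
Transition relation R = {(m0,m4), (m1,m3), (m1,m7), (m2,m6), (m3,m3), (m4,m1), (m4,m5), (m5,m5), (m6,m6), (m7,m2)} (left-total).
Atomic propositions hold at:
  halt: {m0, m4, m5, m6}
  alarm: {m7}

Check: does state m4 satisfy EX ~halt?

Yes

Sat(~halt) = {m1, m2, m3, m7}
Sat(EX ~halt) = {s : some successor in {m1, m2, m3, m7}} = {m1, m3, m4, m7}
m4 ∈ Sat(EX ~halt) = {m1, m3, m4, m7}, so the formula holds at m4.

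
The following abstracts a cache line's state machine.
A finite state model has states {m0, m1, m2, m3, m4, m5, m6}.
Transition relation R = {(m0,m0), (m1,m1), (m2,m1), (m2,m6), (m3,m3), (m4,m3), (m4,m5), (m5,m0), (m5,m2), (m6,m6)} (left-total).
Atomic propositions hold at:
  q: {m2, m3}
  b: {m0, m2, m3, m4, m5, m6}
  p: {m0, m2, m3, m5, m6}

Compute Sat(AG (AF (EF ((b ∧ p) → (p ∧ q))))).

Sat(b ∧ p) = {m0, m2, m3, m5, m6}
Sat(p ∧ q) = {m2, m3}
Sat((b ∧ p) → (p ∧ q)) = {m1, m2, m3, m4}
EF ((b ∧ p) → (p ∧ q)): least fixpoint, start Z0 = {m1, m2, m3, m4}, add states with some successor in Z. Z1 = {m1, m2, m3, m4, m5}; fixed.
Sat(EF ((b ∧ p) → (p ∧ q))) = {m1, m2, m3, m4, m5}
AF (EF ((b ∧ p) → (p ∧ q))): least fixpoint, start Z0 = {m1, m2, m3, m4, m5}, add states with every successor in Z. Already a fixed point.
Sat(AF (EF ((b ∧ p) → (p ∧ q)))) = {m1, m2, m3, m4, m5}
AG (AF (EF ((b ∧ p) → (p ∧ q)))): greatest fixpoint, start Z0 = {m1, m2, m3, m4, m5}, keep only states in Sat with every successor in Z. Z1 = {m1, m3, m4}; Z2 = {m1, m3}; fixed.
Sat(AG (AF (EF ((b ∧ p) → (p ∧ q))))) = {m1, m3}

{m1, m3}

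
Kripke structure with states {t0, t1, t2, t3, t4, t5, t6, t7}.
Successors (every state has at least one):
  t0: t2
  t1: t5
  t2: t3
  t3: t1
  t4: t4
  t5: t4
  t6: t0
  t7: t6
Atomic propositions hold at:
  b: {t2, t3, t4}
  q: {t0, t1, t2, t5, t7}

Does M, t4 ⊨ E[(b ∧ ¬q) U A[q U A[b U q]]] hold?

Sat(¬q) = {t3, t4, t6}
Sat(b ∧ ¬q) = {t3, t4}
A[b U q]: least fixpoint, start Z0 = Sat(q) = {t0, t1, t2, t5, t7}, add states in Sat(b) with every successor in Z. Z1 = {t0, t1, t2, t3, t5, t7}; fixed.
Sat(A[b U q]) = {t0, t1, t2, t3, t5, t7}
A[q U A[b U q]]: least fixpoint, start Z0 = Sat(A[b U q]) = {t0, t1, t2, t3, t5, t7}, add states in Sat(q) with every successor in Z. Already a fixed point.
Sat(A[q U A[b U q]]) = {t0, t1, t2, t3, t5, t7}
E[(b ∧ ¬q) U A[q U A[b U q]]]: least fixpoint, start Z0 = Sat(A[q U A[b U q]]) = {t0, t1, t2, t3, t5, t7}, add states in Sat(b ∧ ¬q) with some successor in Z. Already a fixed point.
Sat(E[(b ∧ ¬q) U A[q U A[b U q]]]) = {t0, t1, t2, t3, t5, t7}
t4 ∉ Sat(E[(b ∧ ¬q) U A[q U A[b U q]]]) = {t0, t1, t2, t3, t5, t7}, so the formula does not hold at t4.

No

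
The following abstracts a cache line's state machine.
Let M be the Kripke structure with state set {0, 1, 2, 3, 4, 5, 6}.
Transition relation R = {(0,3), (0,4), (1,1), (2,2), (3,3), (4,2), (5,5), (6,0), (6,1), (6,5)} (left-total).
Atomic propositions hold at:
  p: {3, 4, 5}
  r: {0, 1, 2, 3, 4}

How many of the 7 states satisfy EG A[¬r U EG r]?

Sat(¬r) = {5, 6}
EG r: greatest fixpoint, start Z0 = {0, 1, 2, 3, 4}, keep only states in Sat with some successor in Z. Already a fixed point.
Sat(EG r) = {0, 1, 2, 3, 4}
A[¬r U EG r]: least fixpoint, start Z0 = Sat(EG r) = {0, 1, 2, 3, 4}, add states in Sat(¬r) with every successor in Z. Already a fixed point.
Sat(A[¬r U EG r]) = {0, 1, 2, 3, 4}
EG A[¬r U EG r]: greatest fixpoint, start Z0 = {0, 1, 2, 3, 4}, keep only states in Sat with some successor in Z. Already a fixed point.
Sat(EG A[¬r U EG r]) = {0, 1, 2, 3, 4}
|Sat(EG A[¬r U EG r])| = |{0, 1, 2, 3, 4}| = 5.

5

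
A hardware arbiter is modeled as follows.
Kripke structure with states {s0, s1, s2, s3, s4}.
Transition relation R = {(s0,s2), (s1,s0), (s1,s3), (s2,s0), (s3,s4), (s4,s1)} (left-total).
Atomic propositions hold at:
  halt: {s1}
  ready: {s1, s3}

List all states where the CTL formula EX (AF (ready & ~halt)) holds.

{s1}

Sat(~halt) = {s0, s2, s3, s4}
Sat(ready & ~halt) = {s3}
AF (ready & ~halt): least fixpoint, start Z0 = {s3}, add states with every successor in Z. Already a fixed point.
Sat(AF (ready & ~halt)) = {s3}
Sat(EX (AF (ready & ~halt))) = {s : some successor in {s3}} = {s1}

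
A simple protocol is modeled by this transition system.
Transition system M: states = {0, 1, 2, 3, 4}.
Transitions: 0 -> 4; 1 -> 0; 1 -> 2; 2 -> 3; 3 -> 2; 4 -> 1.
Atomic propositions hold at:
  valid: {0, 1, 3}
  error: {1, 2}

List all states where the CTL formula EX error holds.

Sat(EX error) = {s : some successor in {1, 2}} = {1, 3, 4}

{1, 3, 4}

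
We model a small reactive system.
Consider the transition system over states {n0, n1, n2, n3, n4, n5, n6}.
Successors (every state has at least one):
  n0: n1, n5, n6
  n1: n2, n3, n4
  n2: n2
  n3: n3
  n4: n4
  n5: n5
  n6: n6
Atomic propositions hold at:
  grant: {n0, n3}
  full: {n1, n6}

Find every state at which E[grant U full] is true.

{n0, n1, n6}

E[grant U full]: least fixpoint, start Z0 = Sat(full) = {n1, n6}, add states in Sat(grant) with some successor in Z. Z1 = {n0, n1, n6}; fixed.
Sat(E[grant U full]) = {n0, n1, n6}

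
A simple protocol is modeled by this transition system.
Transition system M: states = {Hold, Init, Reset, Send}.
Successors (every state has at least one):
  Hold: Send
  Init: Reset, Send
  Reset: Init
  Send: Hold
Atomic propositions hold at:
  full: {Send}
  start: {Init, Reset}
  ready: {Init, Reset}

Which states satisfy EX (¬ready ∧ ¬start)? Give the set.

Sat(¬ready) = {Hold, Send}
Sat(¬start) = {Hold, Send}
Sat(¬ready ∧ ¬start) = {Hold, Send}
Sat(EX (¬ready ∧ ¬start)) = {s : some successor in {Hold, Send}} = {Hold, Init, Send}

{Hold, Init, Send}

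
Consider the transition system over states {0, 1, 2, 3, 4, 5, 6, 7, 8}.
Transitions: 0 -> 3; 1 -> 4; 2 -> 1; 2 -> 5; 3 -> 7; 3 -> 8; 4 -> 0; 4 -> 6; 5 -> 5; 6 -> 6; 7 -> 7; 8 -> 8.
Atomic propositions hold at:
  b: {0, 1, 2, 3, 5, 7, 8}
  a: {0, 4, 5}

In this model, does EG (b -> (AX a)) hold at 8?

No

Sat(AX a) = {s : every successor in {0, 4, 5}} = {1, 5}
Sat(b -> (AX a)) = {1, 4, 5, 6}
EG (b -> (AX a)): greatest fixpoint, start Z0 = {1, 4, 5, 6}, keep only states in Sat with some successor in Z. Already a fixed point.
Sat(EG (b -> (AX a))) = {1, 4, 5, 6}
8 ∉ Sat(EG (b -> (AX a))) = {1, 4, 5, 6}, so the formula does not hold at 8.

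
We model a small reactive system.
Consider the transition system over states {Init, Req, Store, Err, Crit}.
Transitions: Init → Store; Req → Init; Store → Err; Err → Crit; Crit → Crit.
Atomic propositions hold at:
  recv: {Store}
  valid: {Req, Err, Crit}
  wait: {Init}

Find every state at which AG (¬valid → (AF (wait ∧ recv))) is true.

{Err, Crit}

Sat(¬valid) = {Init, Store}
Sat(wait ∧ recv) = ∅
AF (wait ∧ recv): least fixpoint, start Z0 = ∅, add states with every successor in Z. Already a fixed point.
Sat(AF (wait ∧ recv)) = ∅
Sat(¬valid → (AF (wait ∧ recv))) = {Req, Err, Crit}
AG (¬valid → (AF (wait ∧ recv))): greatest fixpoint, start Z0 = {Req, Err, Crit}, keep only states in Sat with every successor in Z. Z1 = {Err, Crit}; fixed.
Sat(AG (¬valid → (AF (wait ∧ recv)))) = {Err, Crit}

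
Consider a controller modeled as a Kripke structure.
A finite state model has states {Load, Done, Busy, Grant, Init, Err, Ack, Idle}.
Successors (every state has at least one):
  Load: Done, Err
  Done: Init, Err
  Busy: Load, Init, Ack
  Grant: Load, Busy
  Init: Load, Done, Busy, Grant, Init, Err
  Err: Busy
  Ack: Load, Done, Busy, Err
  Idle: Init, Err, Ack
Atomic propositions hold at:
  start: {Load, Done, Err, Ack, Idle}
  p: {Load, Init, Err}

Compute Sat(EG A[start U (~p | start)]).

Sat(~p) = {Done, Busy, Grant, Ack, Idle}
Sat(~p | start) = {Load, Done, Busy, Grant, Err, Ack, Idle}
A[start U (~p | start)]: least fixpoint, start Z0 = Sat((~p | start)) = {Load, Done, Busy, Grant, Err, Ack, Idle}, add states in Sat(start) with every successor in Z. Already a fixed point.
Sat(A[start U (~p | start)]) = {Load, Done, Busy, Grant, Err, Ack, Idle}
EG A[start U (~p | start)]: greatest fixpoint, start Z0 = {Load, Done, Busy, Grant, Err, Ack, Idle}, keep only states in Sat with some successor in Z. Already a fixed point.
Sat(EG A[start U (~p | start)]) = {Load, Done, Busy, Grant, Err, Ack, Idle}

{Load, Done, Busy, Grant, Err, Ack, Idle}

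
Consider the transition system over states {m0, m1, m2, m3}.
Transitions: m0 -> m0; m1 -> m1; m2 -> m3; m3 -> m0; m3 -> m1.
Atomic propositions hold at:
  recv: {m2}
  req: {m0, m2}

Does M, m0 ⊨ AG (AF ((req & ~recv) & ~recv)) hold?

Yes

Sat(~recv) = {m0, m1, m3}
Sat(req & ~recv) = {m0}
Sat((req & ~recv) & ~recv) = {m0}
AF ((req & ~recv) & ~recv): least fixpoint, start Z0 = {m0}, add states with every successor in Z. Already a fixed point.
Sat(AF ((req & ~recv) & ~recv)) = {m0}
AG (AF ((req & ~recv) & ~recv)): greatest fixpoint, start Z0 = {m0}, keep only states in Sat with every successor in Z. Already a fixed point.
Sat(AG (AF ((req & ~recv) & ~recv))) = {m0}
m0 ∈ Sat(AG (AF ((req & ~recv) & ~recv))) = {m0}, so the formula holds at m0.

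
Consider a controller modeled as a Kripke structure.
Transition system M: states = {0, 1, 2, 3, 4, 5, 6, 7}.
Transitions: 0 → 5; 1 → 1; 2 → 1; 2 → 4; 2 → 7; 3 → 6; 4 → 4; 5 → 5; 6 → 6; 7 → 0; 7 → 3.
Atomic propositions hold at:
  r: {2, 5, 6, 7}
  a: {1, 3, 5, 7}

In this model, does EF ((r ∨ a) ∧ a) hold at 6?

No

Sat(r ∨ a) = {1, 2, 3, 5, 6, 7}
Sat((r ∨ a) ∧ a) = {1, 3, 5, 7}
EF ((r ∨ a) ∧ a): least fixpoint, start Z0 = {1, 3, 5, 7}, add states with some successor in Z. Z1 = {0, 1, 2, 3, 5, 7}; fixed.
Sat(EF ((r ∨ a) ∧ a)) = {0, 1, 2, 3, 5, 7}
6 ∉ Sat(EF ((r ∨ a) ∧ a)) = {0, 1, 2, 3, 5, 7}, so the formula does not hold at 6.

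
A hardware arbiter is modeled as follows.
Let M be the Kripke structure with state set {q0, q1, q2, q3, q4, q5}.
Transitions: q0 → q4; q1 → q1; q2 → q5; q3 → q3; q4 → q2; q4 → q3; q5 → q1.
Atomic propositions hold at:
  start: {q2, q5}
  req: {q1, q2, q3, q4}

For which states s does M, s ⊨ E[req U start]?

E[req U start]: least fixpoint, start Z0 = Sat(start) = {q2, q5}, add states in Sat(req) with some successor in Z. Z1 = {q2, q4, q5}; fixed.
Sat(E[req U start]) = {q2, q4, q5}

{q2, q4, q5}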